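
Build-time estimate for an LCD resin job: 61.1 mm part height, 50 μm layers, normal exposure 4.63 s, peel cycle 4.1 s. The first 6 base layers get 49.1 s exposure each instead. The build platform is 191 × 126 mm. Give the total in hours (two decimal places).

Layer count = ceil(61.1 / 0.05) = 1222.
Base layers = 6 × (49.1 + 4.1), so 319.2 s.
Regular layers = 1216 × (4.63 + 4.1), so 10615.68 s.
Sum: 319.2 + 10615.68 = 10934.88 s → 3.04 hours.

3.04 hours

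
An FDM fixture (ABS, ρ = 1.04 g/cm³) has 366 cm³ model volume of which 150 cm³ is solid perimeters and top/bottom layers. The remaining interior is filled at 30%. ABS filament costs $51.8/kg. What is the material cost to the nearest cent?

Volume inside the shell = 366 − 150, so 216 cm³.
Infill volume: 0.30 × 216 → 64.8 cm³.
Total printed volume: 150 + 64.8 → 214.8 cm³.
Mass: 214.8 × 1.04 → 223.392 g.
At $51.8/kg: 223.392/1000 × 51.8 = $11.57.

$11.57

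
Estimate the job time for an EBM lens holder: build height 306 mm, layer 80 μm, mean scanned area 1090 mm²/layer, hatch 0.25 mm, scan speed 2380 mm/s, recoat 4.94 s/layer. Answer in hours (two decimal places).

7.20 hours

Layers = ⌈306/0.08⌉ = 3825.
Per-layer scan distance: 1090 / 0.25 → 4360 mm.
Beam time per layer: 4360 / 2380 → 1.8319 s.
Per-layer time: 1.8319 + 4.94 → 6.7719 s.
Total: 3825 × 6.7719 s = 25902.5175 s → 7.20 hours.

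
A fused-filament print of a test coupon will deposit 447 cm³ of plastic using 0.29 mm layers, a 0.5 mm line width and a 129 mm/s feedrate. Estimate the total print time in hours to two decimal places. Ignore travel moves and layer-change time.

6.64 hours

Extrusion cross-section: 0.29 × 0.5 → 0.145 mm².
Toolpath length = 447 cm³ / 0.145 mm² = 447000 / 0.145 = 3082758.6 mm.
Extrusion time = 3082758.6 / 129 = 23897.4 s.
In the requested units: 23897.4 s = 6.64 hours.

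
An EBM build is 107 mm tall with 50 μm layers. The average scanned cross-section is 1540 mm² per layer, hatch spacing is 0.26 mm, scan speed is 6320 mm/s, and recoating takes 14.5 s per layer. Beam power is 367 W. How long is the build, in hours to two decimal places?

Layers = ⌈107/0.05⌉ = 2140.
Hatch length per layer = 1540 / 0.26, so 5923.1 mm.
Scan time per layer = 5923.1 / 6320, so 0.9372 s.
Per-layer time: 0.9372 + 14.5 → 15.4372 s.
2140 layers × 15.4372 s/layer = 33035.608 s, i.e. 9.18 hours.

9.18 hours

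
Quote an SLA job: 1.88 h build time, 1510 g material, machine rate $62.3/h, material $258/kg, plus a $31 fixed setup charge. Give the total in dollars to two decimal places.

Machine-time cost = 62.3 × 1.88, so $117.124.
Material cost: 258 × 1510/1000 → $389.58.
Adding setup: 117.124 + 389.58 + 31 → 537.704 ≈ $537.70.

$537.70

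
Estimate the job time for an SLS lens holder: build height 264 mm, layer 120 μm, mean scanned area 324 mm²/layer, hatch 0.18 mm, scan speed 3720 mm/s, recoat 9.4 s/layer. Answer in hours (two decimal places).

6.04 hours

Layers = ⌈264/0.12⌉ = 2200.
Per-layer scan distance = 324 / 0.18, so 1800 mm.
Per-layer scan time: 1800 / 3720 → 0.4839 s.
Per-layer time: 0.4839 + 9.4 → 9.8839 s.
2200 layers × 9.8839 s/layer = 21744.58 s, i.e. 6.04 hours.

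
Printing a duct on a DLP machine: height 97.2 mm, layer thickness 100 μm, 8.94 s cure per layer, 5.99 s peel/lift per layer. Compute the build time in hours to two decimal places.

Layer count = ceil(97.2 / 0.1) = 972.
Cycle time: 8.94 + 5.99 → 14.93 s.
Build time: 972 × 14.93 s = 14511.96 s, i.e. 4.03 hours.

4.03 hours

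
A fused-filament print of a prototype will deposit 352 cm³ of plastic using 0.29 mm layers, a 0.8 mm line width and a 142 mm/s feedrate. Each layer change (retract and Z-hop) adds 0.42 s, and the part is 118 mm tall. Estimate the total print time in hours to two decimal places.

Line area = 0.29 × 0.8, so 0.232 mm².
Total extruded path = 352000/0.232 = 1517241.4 mm.
Time extruding = 1517241.4 / 142, so 10684.8 s.
Number of layers: 118 / 0.29 → 407 (rounded up).
Non-print overhead: 407 × 0.42 → 170.94 s.
Altogether 10684.8 + 170.94 = 10855.74 s, i.e. 3.02 hours.

3.02 hours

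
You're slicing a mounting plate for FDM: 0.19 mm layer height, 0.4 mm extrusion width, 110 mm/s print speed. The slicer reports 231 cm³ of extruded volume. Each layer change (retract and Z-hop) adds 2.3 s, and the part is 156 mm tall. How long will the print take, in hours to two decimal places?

Line area: 0.19 × 0.4 → 0.076 mm².
Total extruded path = 231000/0.076 = 3039473.7 mm.
Extrusion time = 3039473.7 / 110, so 27631.6 s.
Layer count = ceil(156 / 0.19) = 822.
Non-print overhead: 822 × 2.3 → 1890.6 s.
Altogether 27631.6 + 1890.6 = 29522.2 s, i.e. 8.20 hours.

8.20 hours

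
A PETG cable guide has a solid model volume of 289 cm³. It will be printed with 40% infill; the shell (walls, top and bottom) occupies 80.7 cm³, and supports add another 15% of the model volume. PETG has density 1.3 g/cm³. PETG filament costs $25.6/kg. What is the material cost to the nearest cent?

$6.90

Volume inside the shell = 289 − 80.7, so 208.3 cm³.
Deposited infill = 0.40 × 208.3 = 83.32 cm³.
Support = 0.15 × 289 = 43.35 cm³.
Deposited volume: 80.7 + 83.32 + 43.35 → 207.37 cm³.
Mass = 207.37 × 1.3 = 269.581 g.
Cost = 269.581 g / 1000 × $25.6/kg = $6.90.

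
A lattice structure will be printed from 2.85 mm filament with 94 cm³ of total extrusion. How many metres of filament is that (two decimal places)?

Filament cross-section = π × (2.85/2)² = 6.3794 mm².
Length = 94 cm³ / 6.3794 mm² = 94000 / 6.3794 = 14734.93 mm = 14.73 m.

14.73 m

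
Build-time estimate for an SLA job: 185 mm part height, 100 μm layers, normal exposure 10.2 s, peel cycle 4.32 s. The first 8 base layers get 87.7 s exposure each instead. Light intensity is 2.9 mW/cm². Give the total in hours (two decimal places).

7.63 hours

Layer count = ceil(185 / 0.1) = 1850.
Base layers = 8 × (87.7 + 4.32) = 736.16 s.
Normal layers: 1842 × (10.2 + 4.32) → 26745.84 s.
Total = 736.16 + 26745.84 = 27482 s = 7.63 hours.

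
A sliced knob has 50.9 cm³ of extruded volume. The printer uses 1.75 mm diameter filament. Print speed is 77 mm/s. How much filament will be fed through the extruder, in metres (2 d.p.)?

A = π r² = π × 0.875² = 2.4053 mm².
L = 50900 mm³ / 2.4053 mm² = 21161.6 mm, i.e. 21.16 m.

21.16 m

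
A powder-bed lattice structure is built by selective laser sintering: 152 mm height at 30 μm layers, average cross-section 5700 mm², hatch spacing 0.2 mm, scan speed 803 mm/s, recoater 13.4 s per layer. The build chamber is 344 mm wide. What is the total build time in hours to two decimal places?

Number of layers: 152 / 0.03 → 5067 (rounded up).
Scan path per layer: 5700 / 0.2 → 28500 mm.
Scan time per layer = 28500 / 803 = 35.4919 s.
Layer cycle: 35.4919 + 13.4 → 48.8919 s.
Total: 5067 × 48.8919 s = 247735.2573 s → 68.82 hours.

68.82 hours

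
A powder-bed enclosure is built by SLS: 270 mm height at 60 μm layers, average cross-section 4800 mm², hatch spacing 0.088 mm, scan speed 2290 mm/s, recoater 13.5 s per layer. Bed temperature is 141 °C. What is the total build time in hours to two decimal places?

Layers = ⌈270/0.06⌉ = 4500.
Hatch length per layer = 4800 / 0.088, so 54545.5 mm.
Laser time per layer: 54545.5 / 2290 → 23.819 s.
Per-layer time = 23.819 + 13.5 = 37.319 s.
4500 layers × 37.319 s/layer = 167935.5 s, i.e. 46.65 hours.

46.65 hours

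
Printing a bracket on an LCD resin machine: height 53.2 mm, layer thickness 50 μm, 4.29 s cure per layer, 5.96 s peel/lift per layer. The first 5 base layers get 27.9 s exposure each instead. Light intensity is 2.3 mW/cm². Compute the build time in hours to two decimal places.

Number of layers: 53.2 / 0.05 → 1064 (rounded up).
Base layers: 5 × (27.9 + 5.96) → 169.3 s.
Remaining layers = 1059 × (4.29 + 5.96), so 10854.75 s.
Total = 169.3 + 10854.75 = 11024.05 s = 3.06 hours.

3.06 hours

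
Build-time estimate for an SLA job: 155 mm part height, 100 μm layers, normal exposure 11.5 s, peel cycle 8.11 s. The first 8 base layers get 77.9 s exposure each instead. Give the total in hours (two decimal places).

Layers = ⌈155/0.1⌉ = 1550.
Burn-in layers: 8 × (77.9 + 8.11) → 688.08 s.
Normal layers = 1542 × (11.5 + 8.11) = 30238.62 s.
Sum: 688.08 + 30238.62 = 30926.7 s → 8.59 hours.

8.59 hours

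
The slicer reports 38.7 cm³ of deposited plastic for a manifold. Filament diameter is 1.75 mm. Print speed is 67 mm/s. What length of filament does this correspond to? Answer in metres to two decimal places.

16.09 m

A = π r² = π × 0.875² = 2.4053 mm².
Length = 38.7 cm³ / 2.4053 mm² = 38700 / 2.4053 = 16089.47 mm = 16.09 m.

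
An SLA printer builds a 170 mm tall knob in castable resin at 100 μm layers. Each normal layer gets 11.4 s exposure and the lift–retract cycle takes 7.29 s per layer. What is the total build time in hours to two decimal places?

8.83 hours

Layer count = ceil(170 / 0.1) = 1700.
Cycle time: 11.4 + 7.29 → 18.69 s.
Total = 1700 × 18.69 = 31773 s = 8.83 hours.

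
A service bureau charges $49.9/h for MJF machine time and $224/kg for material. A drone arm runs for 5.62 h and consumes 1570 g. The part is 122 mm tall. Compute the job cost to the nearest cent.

Machine-time cost = 49.9 × 5.62 = $280.438.
Feedstock cost = 224 × 1570/1000 = $351.68.
Total = 280.438 + 351.68 = 632.118 ≈ $632.12.

$632.12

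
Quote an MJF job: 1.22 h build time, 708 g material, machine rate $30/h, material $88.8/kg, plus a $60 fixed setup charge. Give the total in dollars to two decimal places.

Machine cost = 30 × 1.22 = $36.60.
Feedstock cost = 88.8 × 708/1000 = $62.8704.
Total = 36.60 + 62.8704 + 60 = 159.4704 ≈ $159.47.

$159.47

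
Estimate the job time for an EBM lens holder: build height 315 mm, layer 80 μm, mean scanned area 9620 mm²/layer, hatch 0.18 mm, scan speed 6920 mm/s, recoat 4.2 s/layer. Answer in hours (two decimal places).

13.04 hours

Layer count = ceil(315 / 0.08) = 3938.
Hatch length per layer = 9620 / 0.18, so 53444.4 mm.
Scan time per layer: 53444.4 / 6920 → 7.7232 s.
Layer cycle = 7.7232 + 4.2, so 11.9232 s.
3938 layers × 11.9232 s/layer = 46953.5616 s, i.e. 13.04 hours.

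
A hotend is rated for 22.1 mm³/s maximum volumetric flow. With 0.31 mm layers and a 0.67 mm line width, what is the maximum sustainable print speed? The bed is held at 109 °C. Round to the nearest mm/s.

Bead cross-section = 0.31 × 0.67, so 0.2077 mm².
v_max = Q/A = 22.1/0.2077 = 106.40 mm/s → 106 mm/s.

106 mm/s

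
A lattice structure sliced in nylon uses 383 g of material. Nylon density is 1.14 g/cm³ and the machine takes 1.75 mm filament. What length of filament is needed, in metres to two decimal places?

Extruded volume: 383/1.14 = 335.9649 cm³ (335964.9 mm³).
Cross-section of 1.75 mm filament: π·(1.75/2)² = 2.4053 mm².
Length = 335964.9 / 2.4053 = 139676.92 mm = 139.68 m.

139.68 m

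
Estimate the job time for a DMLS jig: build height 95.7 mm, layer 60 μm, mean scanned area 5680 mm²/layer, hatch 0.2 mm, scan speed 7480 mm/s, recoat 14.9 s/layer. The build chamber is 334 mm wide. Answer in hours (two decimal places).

8.28 hours

Layers = ⌈95.7/0.06⌉ = 1595.
Per-layer scan distance: 5680 / 0.2 → 28400 mm.
Scan time per layer: 28400 / 7480 → 3.7968 s.
Per-layer time = 3.7968 + 14.9 = 18.6968 s.
1595 layers × 18.6968 s/layer = 29821.396 s, i.e. 8.28 hours.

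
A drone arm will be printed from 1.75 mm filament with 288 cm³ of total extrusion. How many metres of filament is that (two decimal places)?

119.74 m

Cross-section of 1.75 mm filament: π·(1.75/2)² = 2.4053 mm².
Length = 288 cm³ / 2.4053 mm² = 288000 / 2.4053 = 119735.58 mm = 119.74 m.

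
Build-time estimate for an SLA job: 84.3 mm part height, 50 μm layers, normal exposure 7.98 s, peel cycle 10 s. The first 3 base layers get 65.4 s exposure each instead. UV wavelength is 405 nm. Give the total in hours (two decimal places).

8.47 hours

Number of layers: 84.3 / 0.05 → 1686 (rounded up).
Burn-in layers = 3 × (65.4 + 10), so 226.2 s.
Regular layers = 1683 × (7.98 + 10) = 30260.34 s.
Total = 226.2 + 30260.34 = 30486.54 s = 8.47 hours.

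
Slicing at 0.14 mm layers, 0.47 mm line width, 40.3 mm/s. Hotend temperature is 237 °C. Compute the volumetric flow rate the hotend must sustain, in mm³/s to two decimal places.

2.65

A: 0.14 × 0.47 → 0.0658 mm².
Q = v·A = 40.3 × 0.0658 = 2.65 mm³/s.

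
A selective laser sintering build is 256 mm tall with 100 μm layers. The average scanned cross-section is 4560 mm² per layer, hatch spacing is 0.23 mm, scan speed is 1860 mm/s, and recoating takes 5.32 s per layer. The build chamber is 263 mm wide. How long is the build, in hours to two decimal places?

11.36 hours

Number of layers: 256 / 0.1 → 2560 (rounded up).
Scan path per layer = 4560 / 0.23, so 19826.1 mm.
Per-layer scan time: 19826.1 / 1860 → 10.6592 s.
Layer cycle: 10.6592 + 5.32 → 15.9792 s.
2560 layers × 15.9792 s/layer = 40906.752 s, i.e. 11.36 hours.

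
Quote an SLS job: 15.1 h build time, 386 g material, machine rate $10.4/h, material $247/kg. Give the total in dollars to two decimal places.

Machine-time cost = 10.4 × 15.1, so $157.04.
Material cost = 247 × 386/1000 = $95.342.
Total = 157.04 + 95.342 = 252.382 ≈ $252.38.

$252.38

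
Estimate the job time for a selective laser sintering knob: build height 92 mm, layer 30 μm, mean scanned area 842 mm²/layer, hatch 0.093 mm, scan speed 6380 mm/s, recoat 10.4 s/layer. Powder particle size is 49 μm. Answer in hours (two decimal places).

10.07 hours

Layers = ⌈92/0.03⌉ = 3067.
Hatch length per layer = 842 / 0.093, so 9053.8 mm.
Scan time per layer = 9053.8 / 6380, so 1.4191 s.
Layer cycle = 1.4191 + 10.4 = 11.8191 s.
3067 layers × 11.8191 s/layer = 36249.1797 s, i.e. 10.07 hours.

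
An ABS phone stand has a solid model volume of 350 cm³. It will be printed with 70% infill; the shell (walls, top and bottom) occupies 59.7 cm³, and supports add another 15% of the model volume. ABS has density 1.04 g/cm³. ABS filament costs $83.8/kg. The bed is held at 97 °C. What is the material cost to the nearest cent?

Volume inside the shell = 350 − 59.7, so 290.3 cm³.
Infill volume = 0.70 × 290.3 = 203.21 cm³.
Support = 0.15 × 350 = 52.5 cm³.
Deposited volume: 59.7 + 203.21 + 52.5 → 315.41 cm³.
Mass = 315.41 × 1.04 = 328.0264 g.
At $83.8/kg: 328.0264/1000 × 83.8 = $27.49.

$27.49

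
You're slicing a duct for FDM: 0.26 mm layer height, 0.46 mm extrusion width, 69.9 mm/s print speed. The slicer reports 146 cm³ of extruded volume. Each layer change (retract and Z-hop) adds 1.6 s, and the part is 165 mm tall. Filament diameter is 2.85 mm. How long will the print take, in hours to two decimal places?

5.13 hours

Line area = 0.26 × 0.46 = 0.1196 mm².
Total extruded path = 146000/0.1196 = 1220735.8 mm.
Extrusion time: 1220735.8 / 69.9 → 17464 s.
Layers = ⌈165/0.26⌉ = 635.
Non-print overhead = 635 × 1.6, so 1016 s.
Total = 17464 + 1016 = 18480 s = 5.13 hours.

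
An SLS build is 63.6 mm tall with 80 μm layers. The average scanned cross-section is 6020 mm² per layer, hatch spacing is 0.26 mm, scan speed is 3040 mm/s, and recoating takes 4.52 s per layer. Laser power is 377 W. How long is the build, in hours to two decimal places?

2.68 hours

Layers = ⌈63.6/0.08⌉ = 795.
Scan path per layer = 6020 / 0.26, so 23153.8 mm.
Scan time per layer: 23153.8 / 3040 → 7.6164 s.
Per-layer time: 7.6164 + 4.52 → 12.1364 s.
Build time = 795 × 12.1364 = 9648.438 s = 2.68 hours.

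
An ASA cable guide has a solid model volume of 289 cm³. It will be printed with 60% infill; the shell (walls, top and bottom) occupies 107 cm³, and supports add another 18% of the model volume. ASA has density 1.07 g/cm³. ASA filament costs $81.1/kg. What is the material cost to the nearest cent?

Interior volume: 289 − 107 → 182 cm³.
Infill deposited = 0.60 × 182, so 109.2 cm³.
Support = 0.18 × 289 = 52.02 cm³.
Total extruded = 107 + 109.2 + 52.02 = 268.22 cm³.
Mass = 268.22 × 1.07 = 286.9954 g.
Cost = 286.9954 g / 1000 × $81.1/kg = $23.28.

$23.28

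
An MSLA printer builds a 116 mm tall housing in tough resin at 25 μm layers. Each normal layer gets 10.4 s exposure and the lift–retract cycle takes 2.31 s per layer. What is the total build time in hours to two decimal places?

16.38 hours

Layers = ⌈116/0.025⌉ = 4640.
Cycle time = 10.4 + 2.31 = 12.71 s.
Total = 4640 × 12.71 = 58974.4 s = 16.38 hours.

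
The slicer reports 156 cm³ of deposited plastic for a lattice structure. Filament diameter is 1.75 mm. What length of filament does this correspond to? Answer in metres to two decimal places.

A = π r² = π × 0.875² = 2.4053 mm².
Length = 156 cm³ / 2.4053 mm² = 156000 / 2.4053 = 64856.77 mm = 64.86 m.

64.86 m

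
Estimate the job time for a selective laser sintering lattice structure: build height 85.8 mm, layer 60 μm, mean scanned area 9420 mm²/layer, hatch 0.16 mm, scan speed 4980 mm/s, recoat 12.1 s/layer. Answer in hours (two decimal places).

Layer count = ceil(85.8 / 0.06) = 1430.
Hatch length per layer = 9420 / 0.16, so 58875 mm.
Scan time per layer = 58875 / 4980, so 11.8223 s.
Per-layer time: 11.8223 + 12.1 → 23.9223 s.
Build time = 1430 × 23.9223 = 34208.889 s = 9.50 hours.

9.50 hours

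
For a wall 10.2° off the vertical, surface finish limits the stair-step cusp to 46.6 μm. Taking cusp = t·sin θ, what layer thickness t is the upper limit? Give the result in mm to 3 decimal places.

sin(10.2°) = 0.1771; t_max = 0.0466/0.1771 = 0.263 mm.

0.263 mm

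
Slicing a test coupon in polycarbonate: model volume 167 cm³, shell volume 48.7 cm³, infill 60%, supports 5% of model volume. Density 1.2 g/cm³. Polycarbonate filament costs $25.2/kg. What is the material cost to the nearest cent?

$3.87

Volume inside the shell = 167 − 48.7 = 118.3 cm³.
Deposited infill: 0.60 × 118.3 → 70.98 cm³.
Support = 0.05 × 167, so 8.35 cm³.
Total printed volume: 48.7 + 70.98 + 8.35 → 128.03 cm³.
Mass = 128.03 × 1.2 = 153.636 g.
At $25.2/kg: 153.636/1000 × 25.2 = $3.87.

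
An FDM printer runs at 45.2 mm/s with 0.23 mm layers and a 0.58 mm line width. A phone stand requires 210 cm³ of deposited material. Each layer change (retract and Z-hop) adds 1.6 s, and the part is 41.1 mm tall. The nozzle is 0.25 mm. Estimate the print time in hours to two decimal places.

9.75 hours

Extrusion cross-section = 0.23 × 0.58, so 0.1334 mm².
Path length: 210000 mm³ / 0.1334 mm² → 1574212.9 mm.
Time extruding: 1574212.9 / 45.2 → 34827.7 s.
Layer count = ceil(41.1 / 0.23) = 179.
Z-hop total = 179 × 1.6, so 286.4 s.
Altogether 34827.7 + 286.4 = 35114.1 s, i.e. 9.75 hours.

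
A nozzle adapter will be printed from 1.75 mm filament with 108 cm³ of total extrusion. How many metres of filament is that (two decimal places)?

44.90 m

A = π r² = π × 0.875² = 2.4053 mm².
Length = 108 cm³ / 2.4053 mm² = 108000 / 2.4053 = 44900.84 mm = 44.90 m.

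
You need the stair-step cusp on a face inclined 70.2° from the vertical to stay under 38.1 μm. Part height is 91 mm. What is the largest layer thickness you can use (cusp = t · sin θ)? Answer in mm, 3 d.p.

sin(70.2°) = 0.9409; t_max = 0.0381/0.9409 = 0.040 mm.

0.040 mm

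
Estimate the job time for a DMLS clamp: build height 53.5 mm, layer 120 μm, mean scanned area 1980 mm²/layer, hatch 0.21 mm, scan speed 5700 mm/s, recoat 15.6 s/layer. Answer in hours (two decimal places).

2.14 hours

Layers = ⌈53.5/0.12⌉ = 446.
Per-layer scan distance = 1980 / 0.21, so 9428.6 mm.
Per-layer scan time = 9428.6 / 5700 = 1.6541 s.
Per-layer time = 1.6541 + 15.6 = 17.2541 s.
Build time = 446 × 17.2541 = 7695.3286 s = 2.14 hours.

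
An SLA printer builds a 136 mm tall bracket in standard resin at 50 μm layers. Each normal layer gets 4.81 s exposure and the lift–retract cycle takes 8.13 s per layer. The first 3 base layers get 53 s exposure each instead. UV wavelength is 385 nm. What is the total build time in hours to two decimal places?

Layer count = ceil(136 / 0.05) = 2720.
Bottom layers: 3 × (53 + 8.13) → 183.39 s.
Normal layers: 2717 × (4.81 + 8.13) → 35157.98 s.
Total = 183.39 + 35157.98 = 35341.37 s = 9.82 hours.

9.82 hours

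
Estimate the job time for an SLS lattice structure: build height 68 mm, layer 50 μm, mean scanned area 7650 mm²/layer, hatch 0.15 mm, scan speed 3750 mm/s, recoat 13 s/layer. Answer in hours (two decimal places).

10.05 hours

Number of layers: 68 / 0.05 → 1360 (rounded up).
Hatch length per layer = 7650 / 0.15, so 51000 mm.
Laser time per layer = 51000 / 3750 = 13.6 s.
Per-layer time: 13.6 + 13 → 26.6 s.
Build time = 1360 × 26.6 = 36176 s = 10.05 hours.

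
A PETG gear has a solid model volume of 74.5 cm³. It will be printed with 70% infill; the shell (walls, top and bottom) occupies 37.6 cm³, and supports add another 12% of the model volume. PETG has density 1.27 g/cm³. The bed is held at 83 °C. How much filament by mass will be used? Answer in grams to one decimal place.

91.9 g

Interior volume = 74.5 − 37.6 = 36.9 cm³.
Infill deposited = 0.70 × 36.9 = 25.83 cm³.
Support = 0.12 × 74.5 = 8.94 cm³.
Deposited volume = 37.6 + 25.83 + 8.94, so 72.37 cm³.
Mass: 72.37 × 1.27 → 91.9099 g.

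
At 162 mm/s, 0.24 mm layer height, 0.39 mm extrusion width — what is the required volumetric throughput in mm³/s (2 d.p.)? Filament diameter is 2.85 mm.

15.16

A: 0.24 × 0.39 → 0.0936 mm².
Volumetric flow = 162 × 0.0936 = 15.16 mm³/s.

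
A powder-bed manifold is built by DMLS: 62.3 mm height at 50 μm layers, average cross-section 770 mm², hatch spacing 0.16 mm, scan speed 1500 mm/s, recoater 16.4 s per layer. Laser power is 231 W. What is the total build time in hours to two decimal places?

Number of layers: 62.3 / 0.05 → 1246 (rounded up).
Per-layer scan distance: 770 / 0.16 → 4812.5 mm.
Scan time per layer = 4812.5 / 1500 = 3.2083 s.
Per-layer time = 3.2083 + 16.4, so 19.6083 s.
Total: 1246 × 19.6083 s = 24431.9418 s → 6.79 hours.

6.79 hours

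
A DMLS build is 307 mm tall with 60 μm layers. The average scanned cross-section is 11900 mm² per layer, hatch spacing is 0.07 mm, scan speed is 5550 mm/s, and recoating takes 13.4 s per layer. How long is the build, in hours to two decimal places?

62.58 hours

Layers = ⌈307/0.06⌉ = 5117.
Per-layer scan distance: 11900 / 0.07 → 170000 mm.
Laser time per layer: 170000 / 5550 → 30.6306 s.
Per-layer time = 30.6306 + 13.4 = 44.0306 s.
Total: 5117 × 44.0306 s = 225304.5802 s → 62.58 hours.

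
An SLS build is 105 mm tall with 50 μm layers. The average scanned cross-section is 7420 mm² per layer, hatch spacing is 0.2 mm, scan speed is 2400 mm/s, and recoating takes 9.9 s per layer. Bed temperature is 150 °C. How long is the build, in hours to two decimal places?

14.79 hours

Number of layers: 105 / 0.05 → 2100 (rounded up).
Hatch length per layer: 7420 / 0.2 → 37100 mm.
Per-layer scan time = 37100 / 2400, so 15.4583 s.
Per-layer time: 15.4583 + 9.9 → 25.3583 s.
Total: 2100 × 25.3583 s = 53252.43 s → 14.79 hours.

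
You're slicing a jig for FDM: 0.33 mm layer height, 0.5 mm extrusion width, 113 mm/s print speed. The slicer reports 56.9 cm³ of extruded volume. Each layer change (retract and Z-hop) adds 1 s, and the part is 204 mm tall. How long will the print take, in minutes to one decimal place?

61.2 minutes

Line area: 0.33 × 0.5 → 0.165 mm².
Path length: 56900 mm³ / 0.165 mm² → 344848.5 mm.
Time extruding: 344848.5 / 113 → 3051.8 s.
Layers = ⌈204/0.33⌉ = 619.
Z-hop total = 619 × 1, so 619 s.
Total = 3051.8 + 619 = 3670.8 s = 61.2 minutes.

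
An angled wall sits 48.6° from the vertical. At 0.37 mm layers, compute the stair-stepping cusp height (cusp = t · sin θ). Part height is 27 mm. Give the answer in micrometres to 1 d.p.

h_c = t·sin θ = 0.37 × 0.7501 = 0.277537 mm (277.5 μm).

277.5 μm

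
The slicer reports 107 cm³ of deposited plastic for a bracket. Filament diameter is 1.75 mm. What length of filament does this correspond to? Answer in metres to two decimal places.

A = π r² = π × 0.875² = 2.4053 mm².
Length = 107 cm³ / 2.4053 mm² = 107000 / 2.4053 = 44485.1 mm = 44.49 m.

44.49 m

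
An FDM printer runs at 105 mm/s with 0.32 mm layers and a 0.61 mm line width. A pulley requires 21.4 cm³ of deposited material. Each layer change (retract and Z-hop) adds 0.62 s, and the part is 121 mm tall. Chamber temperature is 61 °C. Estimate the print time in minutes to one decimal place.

Bead cross-section = 0.32 × 0.61 = 0.1952 mm².
Toolpath length = 21.4 cm³ / 0.1952 mm² = 21400 / 0.1952 = 109631.1 mm.
Print-move time = 109631.1 / 105, so 1044.1 s.
Number of layers: 121 / 0.32 → 379 (rounded up).
Z-hop total = 379 × 0.62, so 234.98 s.
Altogether 1044.1 + 234.98 = 1279.08 s, i.e. 21.3 minutes.

21.3 minutes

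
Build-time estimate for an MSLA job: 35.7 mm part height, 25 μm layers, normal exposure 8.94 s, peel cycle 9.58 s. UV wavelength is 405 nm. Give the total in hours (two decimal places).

7.35 hours

Number of layers: 35.7 / 0.025 → 1428 (rounded up).
Each layer takes = 8.94 + 9.58, so 18.52 s.
Total = 1428 × 18.52 = 26446.56 s = 7.35 hours.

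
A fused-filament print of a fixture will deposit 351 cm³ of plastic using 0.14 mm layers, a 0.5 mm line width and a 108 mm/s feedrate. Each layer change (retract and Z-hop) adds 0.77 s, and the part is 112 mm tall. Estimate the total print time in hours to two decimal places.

13.07 hours

Bead cross-section: 0.14 × 0.5 → 0.07 mm².
Toolpath length = 351 cm³ / 0.07 mm² = 351000 / 0.07 = 5014285.7 mm.
Print-move time: 5014285.7 / 108 → 46428.6 s.
Number of layers: 112 / 0.14 → 800 (rounded up).
Non-print overhead: 800 × 0.77 → 616 s.
Altogether 46428.6 + 616 = 47044.6 s, i.e. 13.07 hours.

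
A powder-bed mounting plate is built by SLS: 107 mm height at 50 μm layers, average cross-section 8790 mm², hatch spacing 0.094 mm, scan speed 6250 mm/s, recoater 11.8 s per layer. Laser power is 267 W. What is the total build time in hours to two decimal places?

15.91 hours

Layer count = ceil(107 / 0.05) = 2140.
Scan path per layer: 8790 / 0.094 → 93510.6 mm.
Laser time per layer = 93510.6 / 6250 = 14.9617 s.
Layer cycle = 14.9617 + 11.8, so 26.7617 s.
2140 layers × 26.7617 s/layer = 57270.038 s, i.e. 15.91 hours.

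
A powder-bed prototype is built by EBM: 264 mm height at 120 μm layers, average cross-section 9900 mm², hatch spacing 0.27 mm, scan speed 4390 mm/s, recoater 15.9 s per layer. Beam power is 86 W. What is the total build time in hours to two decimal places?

Layer count = ceil(264 / 0.12) = 2200.
Scan path per layer = 9900 / 0.27 = 36666.7 mm.
Beam time per layer: 36666.7 / 4390 → 8.3523 s.
Per-layer time = 8.3523 + 15.9, so 24.2523 s.
Total: 2200 × 24.2523 s = 53355.06 s → 14.82 hours.

14.82 hours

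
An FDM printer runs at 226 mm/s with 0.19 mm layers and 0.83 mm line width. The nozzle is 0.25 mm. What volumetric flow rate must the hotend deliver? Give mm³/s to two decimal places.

35.64

Extrusion cross-section = 0.19 × 0.83 = 0.1577 mm².
Q = v·A = 226 × 0.1577 = 35.64 mm³/s.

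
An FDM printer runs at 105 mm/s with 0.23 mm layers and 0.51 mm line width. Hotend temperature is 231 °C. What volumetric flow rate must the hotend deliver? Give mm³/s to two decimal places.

12.32

Bead cross-section: 0.23 × 0.51 → 0.1173 mm².
Volumetric flow = 105 × 0.1173 = 12.32 mm³/s.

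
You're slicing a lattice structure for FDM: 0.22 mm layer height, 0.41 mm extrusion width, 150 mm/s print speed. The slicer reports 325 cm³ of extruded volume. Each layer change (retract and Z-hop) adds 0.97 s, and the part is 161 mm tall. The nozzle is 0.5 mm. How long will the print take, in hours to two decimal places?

6.87 hours

Bead cross-section = 0.22 × 0.41, so 0.0902 mm².
Path length: 325000 mm³ / 0.0902 mm² → 3603104.2 mm.
Extrusion time = 3603104.2 / 150 = 24020.7 s.
Layers = ⌈161/0.22⌉ = 732.
Non-print overhead: 732 × 0.97 → 710.04 s.
Altogether 24020.7 + 710.04 = 24730.74 s, i.e. 6.87 hours.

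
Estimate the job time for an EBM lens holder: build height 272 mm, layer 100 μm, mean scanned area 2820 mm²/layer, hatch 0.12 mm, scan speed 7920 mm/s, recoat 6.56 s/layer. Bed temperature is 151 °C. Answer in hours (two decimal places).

Layer count = ceil(272 / 0.1) = 2720.
Hatch length per layer = 2820 / 0.12, so 23500 mm.
Beam time per layer = 23500 / 7920 = 2.9672 s.
Time per layer = 2.9672 + 6.56 = 9.5272 s.
Build time = 2720 × 9.5272 = 25913.984 s = 7.20 hours.

7.20 hours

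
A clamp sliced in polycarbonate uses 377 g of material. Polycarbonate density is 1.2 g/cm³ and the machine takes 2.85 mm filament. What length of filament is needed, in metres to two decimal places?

Volume = 377 g / 1.2 g·cm⁻³ = 314.1667 cm³ = 314166.7 mm³.
A = π r² = π × 1.425² = 6.3794 mm².
Length = 314166.7 / 6.3794 = 49247.06 mm = 49.25 m.

49.25 m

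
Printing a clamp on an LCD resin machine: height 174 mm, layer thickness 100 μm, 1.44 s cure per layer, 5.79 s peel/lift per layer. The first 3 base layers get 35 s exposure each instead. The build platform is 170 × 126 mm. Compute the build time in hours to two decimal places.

3.52 hours

Layer count = ceil(174 / 0.1) = 1740.
Base layers = 3 × (35 + 5.79) = 122.37 s.
Normal layers = 1737 × (1.44 + 5.79), so 12558.51 s.
Sum: 122.37 + 12558.51 = 12680.88 s → 3.52 hours.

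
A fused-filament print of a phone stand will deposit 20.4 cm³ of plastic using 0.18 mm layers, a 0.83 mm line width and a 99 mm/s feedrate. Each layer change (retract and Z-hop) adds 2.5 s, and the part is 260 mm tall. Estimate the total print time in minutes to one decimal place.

83.2 minutes

Bead cross-section: 0.18 × 0.83 → 0.1494 mm².
Path length: 20400 mm³ / 0.1494 mm² → 136546.2 mm.
Time extruding = 136546.2 / 99 = 1379.3 s.
Number of layers: 260 / 0.18 → 1445 (rounded up).
Z-hop total = 1445 × 2.5 = 3612.5 s.
Altogether 1379.3 + 3612.5 = 4991.8 s, i.e. 83.2 minutes.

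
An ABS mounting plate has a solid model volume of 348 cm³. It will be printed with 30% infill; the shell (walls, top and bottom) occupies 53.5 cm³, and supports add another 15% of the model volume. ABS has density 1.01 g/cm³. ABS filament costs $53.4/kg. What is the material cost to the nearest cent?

Interior volume: 348 − 53.5 → 294.5 cm³.
Infill deposited = 0.30 × 294.5 = 88.35 cm³.
Support = 0.15 × 348 = 52.2 cm³.
Total extruded = 53.5 + 88.35 + 52.2 = 194.05 cm³.
Mass = 194.05 × 1.01, so 195.9905 g.
At $53.4/kg: 195.9905/1000 × 53.4 = $10.47.

$10.47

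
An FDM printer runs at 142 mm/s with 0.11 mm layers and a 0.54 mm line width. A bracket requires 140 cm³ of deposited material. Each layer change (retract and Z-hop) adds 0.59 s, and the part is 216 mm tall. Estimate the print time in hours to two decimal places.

Extrusion cross-section = 0.11 × 0.54 = 0.0594 mm².
Toolpath length = 140 cm³ / 0.0594 mm² = 140000 / 0.0594 = 2356902.4 mm.
Time extruding = 2356902.4 / 142, so 16597.9 s.
Layer count = ceil(216 / 0.11) = 1964.
Non-print overhead = 1964 × 0.59, so 1158.76 s.
Altogether 16597.9 + 1158.76 = 17756.66 s, i.e. 4.93 hours.

4.93 hours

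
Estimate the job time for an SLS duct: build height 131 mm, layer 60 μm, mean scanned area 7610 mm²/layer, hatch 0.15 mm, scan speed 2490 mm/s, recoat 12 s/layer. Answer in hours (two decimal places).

Layers = ⌈131/0.06⌉ = 2184.
Scan path per layer = 7610 / 0.15 = 50733.3 mm.
Laser time per layer: 50733.3 / 2490 → 20.3748 s.
Per-layer time = 20.3748 + 12 = 32.3748 s.
Total: 2184 × 32.3748 s = 70706.5632 s → 19.64 hours.

19.64 hours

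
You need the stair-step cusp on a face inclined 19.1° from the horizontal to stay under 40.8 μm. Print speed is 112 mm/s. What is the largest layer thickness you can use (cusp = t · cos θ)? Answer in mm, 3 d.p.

cos(19.1°) = 0.9449; t_max = 0.0408/0.9449 = 0.043 mm.

0.043 mm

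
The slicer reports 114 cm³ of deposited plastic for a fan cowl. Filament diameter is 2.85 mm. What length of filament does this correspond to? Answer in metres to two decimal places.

Filament cross-section = π × (2.85/2)² = 6.3794 mm².
Length = 114 cm³ / 6.3794 mm² = 114000 / 6.3794 = 17870.02 mm = 17.87 m.

17.87 m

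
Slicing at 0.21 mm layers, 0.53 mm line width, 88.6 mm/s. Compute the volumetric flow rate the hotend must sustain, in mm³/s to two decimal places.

A = 0.21 × 0.53, so 0.1113 mm².
Volumetric flow = 88.6 × 0.1113 = 9.86 mm³/s.

9.86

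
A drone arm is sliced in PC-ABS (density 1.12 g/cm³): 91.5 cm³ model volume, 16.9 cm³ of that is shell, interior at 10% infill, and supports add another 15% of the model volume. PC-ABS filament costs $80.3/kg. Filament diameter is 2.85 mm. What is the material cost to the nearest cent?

$3.43

Volume inside the shell = 91.5 − 16.9 = 74.6 cm³.
Deposited infill: 0.10 × 74.6 → 7.46 cm³.
Support: 0.15 × 91.5 → 13.725 cm³.
Total printed volume = 16.9 + 7.46 + 13.725 = 38.085 cm³.
Mass = 38.085 × 1.12, so 42.6552 g.
Cost = 42.6552 g / 1000 × $80.3/kg = $3.43.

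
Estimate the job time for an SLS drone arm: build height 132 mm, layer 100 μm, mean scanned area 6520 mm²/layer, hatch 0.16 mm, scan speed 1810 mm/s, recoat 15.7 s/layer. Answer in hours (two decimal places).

Layer count = ceil(132 / 0.1) = 1320.
Scan path per layer = 6520 / 0.16, so 40750 mm.
Scan time per layer = 40750 / 1810 = 22.5138 s.
Time per layer: 22.5138 + 15.7 → 38.2138 s.
Build time = 1320 × 38.2138 = 50442.216 s = 14.01 hours.

14.01 hours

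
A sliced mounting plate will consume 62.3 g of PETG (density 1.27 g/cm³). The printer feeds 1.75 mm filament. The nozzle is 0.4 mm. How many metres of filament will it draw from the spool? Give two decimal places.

20.39 m

Volume = 62.3 g / 1.27 g·cm⁻³ = 49.0551 cm³ = 49055.1 mm³.
Filament cross-section = π × (1.75/2)² = 2.4053 mm².
L = V/A = 49055.1/2.4053 = 20394.59 mm → 20.39 m.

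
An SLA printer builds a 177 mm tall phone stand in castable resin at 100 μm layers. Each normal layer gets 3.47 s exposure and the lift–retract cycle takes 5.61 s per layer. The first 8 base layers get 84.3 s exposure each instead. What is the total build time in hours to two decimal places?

4.64 hours

Layer count = ceil(177 / 0.1) = 1770.
Burn-in layers = 8 × (84.3 + 5.61), so 719.28 s.
Normal layers = 1762 × (3.47 + 5.61), so 15998.96 s.
Sum: 719.28 + 15998.96 = 16718.24 s → 4.64 hours.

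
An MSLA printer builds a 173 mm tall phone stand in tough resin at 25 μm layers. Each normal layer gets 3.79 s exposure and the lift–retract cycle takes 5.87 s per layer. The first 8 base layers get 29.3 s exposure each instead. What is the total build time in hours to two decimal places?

18.63 hours

Number of layers: 173 / 0.025 → 6920 (rounded up).
Base layers: 8 × (29.3 + 5.87) → 281.36 s.
Regular layers = 6912 × (3.79 + 5.87), so 66769.92 s.
Total = 281.36 + 66769.92 = 67051.28 s = 18.63 hours.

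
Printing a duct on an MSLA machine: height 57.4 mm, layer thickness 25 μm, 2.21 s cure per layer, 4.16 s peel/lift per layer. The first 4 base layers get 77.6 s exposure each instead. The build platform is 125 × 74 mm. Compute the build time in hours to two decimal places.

Number of layers: 57.4 / 0.025 → 2296 (rounded up).
Base layers = 4 × (77.6 + 4.16) = 327.04 s.
Regular layers = 2292 × (2.21 + 4.16), so 14600.04 s.
Total = 327.04 + 14600.04 = 14927.08 s = 4.15 hours.

4.15 hours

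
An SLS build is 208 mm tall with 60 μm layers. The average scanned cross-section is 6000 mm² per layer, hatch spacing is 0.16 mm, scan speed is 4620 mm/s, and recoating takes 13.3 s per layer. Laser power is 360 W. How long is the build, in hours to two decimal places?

Layers = ⌈208/0.06⌉ = 3467.
Hatch length per layer: 6000 / 0.16 → 37500 mm.
Scan time per layer = 37500 / 4620, so 8.1169 s.
Time per layer = 8.1169 + 13.3 = 21.4169 s.
3467 layers × 21.4169 s/layer = 74252.3923 s, i.e. 20.63 hours.

20.63 hours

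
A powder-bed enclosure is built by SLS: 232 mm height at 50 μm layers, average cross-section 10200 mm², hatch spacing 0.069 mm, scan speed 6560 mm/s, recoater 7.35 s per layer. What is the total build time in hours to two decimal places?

38.52 hours

Layer count = ceil(232 / 0.05) = 4640.
Per-layer scan distance = 10200 / 0.069 = 147826.1 mm.
Scan time per layer: 147826.1 / 6560 → 22.5345 s.
Layer cycle: 22.5345 + 7.35 → 29.8845 s.
Build time = 4640 × 29.8845 = 138664.08 s = 38.52 hours.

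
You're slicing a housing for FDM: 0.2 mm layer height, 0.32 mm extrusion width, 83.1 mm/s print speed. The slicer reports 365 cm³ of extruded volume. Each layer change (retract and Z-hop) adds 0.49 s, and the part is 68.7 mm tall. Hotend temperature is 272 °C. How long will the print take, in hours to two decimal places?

Extrusion cross-section = 0.2 × 0.32 = 0.064 mm².
Toolpath length = 365 cm³ / 0.064 mm² = 365000 / 0.064 = 5703125 mm.
Time extruding = 5703125 / 83.1 = 68629.7 s.
Layers = ⌈68.7/0.2⌉ = 344.
Layer-change overhead: 344 × 0.49 → 168.56 s.
Altogether 68629.7 + 168.56 = 68798.26 s, i.e. 19.11 hours.

19.11 hours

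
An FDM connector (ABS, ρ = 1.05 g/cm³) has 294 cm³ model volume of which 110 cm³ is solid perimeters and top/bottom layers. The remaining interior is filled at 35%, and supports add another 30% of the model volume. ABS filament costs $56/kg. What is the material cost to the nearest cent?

$15.44

Interior volume = 294 − 110, so 184 cm³.
Infill deposited: 0.35 × 184 → 64.4 cm³.
Support: 0.30 × 294 → 88.2 cm³.
Total printed volume = 110 + 64.4 + 88.2, so 262.6 cm³.
Mass: 262.6 × 1.05 → 275.73 g.
At $56/kg: 275.73/1000 × 56 = $15.44.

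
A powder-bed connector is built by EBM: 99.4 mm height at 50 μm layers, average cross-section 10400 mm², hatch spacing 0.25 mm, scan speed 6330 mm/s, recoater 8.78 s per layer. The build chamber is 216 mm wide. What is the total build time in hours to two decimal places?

8.48 hours

Layer count = ceil(99.4 / 0.05) = 1988.
Per-layer scan distance = 10400 / 0.25 = 41600 mm.
Per-layer scan time = 41600 / 6330 = 6.5719 s.
Layer cycle = 6.5719 + 8.78 = 15.3519 s.
Total: 1988 × 15.3519 s = 30519.5772 s → 8.48 hours.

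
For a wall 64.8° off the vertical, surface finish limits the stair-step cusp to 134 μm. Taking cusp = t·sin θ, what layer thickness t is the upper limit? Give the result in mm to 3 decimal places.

sin(64.8°) = 0.9048; t_max = 0.134/0.9048 = 0.148 mm.

0.148 mm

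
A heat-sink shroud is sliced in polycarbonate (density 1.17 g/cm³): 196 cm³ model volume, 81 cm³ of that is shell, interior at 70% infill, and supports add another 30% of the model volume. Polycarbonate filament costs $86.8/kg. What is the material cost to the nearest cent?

$22.37

Volume inside the shell: 196 − 81 → 115 cm³.
Deposited infill = 0.70 × 115, so 80.5 cm³.
Support: 0.30 × 196 → 58.8 cm³.
Total extruded: 81 + 80.5 + 58.8 → 220.3 cm³.
Mass: 220.3 × 1.17 → 257.751 g.
Cost = 257.751 g / 1000 × $86.8/kg = $22.37.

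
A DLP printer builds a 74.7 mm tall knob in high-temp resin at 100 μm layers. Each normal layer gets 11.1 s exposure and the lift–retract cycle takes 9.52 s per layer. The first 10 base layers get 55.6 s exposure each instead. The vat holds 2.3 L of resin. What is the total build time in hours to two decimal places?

4.40 hours

Layer count = ceil(74.7 / 0.1) = 747.
Bottom layers: 10 × (55.6 + 9.52) → 651.2 s.
Regular layers = 737 × (11.1 + 9.52), so 15196.94 s.
Total = 651.2 + 15196.94 = 15848.14 s = 4.40 hours.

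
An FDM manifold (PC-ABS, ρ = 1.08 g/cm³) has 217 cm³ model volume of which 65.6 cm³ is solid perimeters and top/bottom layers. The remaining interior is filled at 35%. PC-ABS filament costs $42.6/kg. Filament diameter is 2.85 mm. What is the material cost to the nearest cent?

$5.46

Volume inside the shell = 217 − 65.6, so 151.4 cm³.
Infill volume = 0.35 × 151.4 = 52.99 cm³.
Total extruded = 65.6 + 52.99, so 118.59 cm³.
Mass = 118.59 × 1.08 = 128.0772 g.
At $42.6/kg: 128.0772/1000 × 42.6 = $5.46.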